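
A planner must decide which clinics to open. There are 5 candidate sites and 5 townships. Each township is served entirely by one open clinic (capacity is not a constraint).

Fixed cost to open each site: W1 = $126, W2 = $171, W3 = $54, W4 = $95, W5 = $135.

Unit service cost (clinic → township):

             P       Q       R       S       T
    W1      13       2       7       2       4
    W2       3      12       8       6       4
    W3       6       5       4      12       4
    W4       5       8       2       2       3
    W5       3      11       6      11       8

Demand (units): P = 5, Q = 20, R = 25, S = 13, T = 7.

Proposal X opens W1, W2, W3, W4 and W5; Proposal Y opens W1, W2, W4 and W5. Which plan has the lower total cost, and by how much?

Proposal X: {W1, W2, W3, W4, W5}: P→W2 3·5=15, Q→W1 2·20=40, R→W4 2·25=50, S→W1 2·13=26, T→W4 3·7=21. Service 152; fixed 581; total 733.
Proposal Y: {W1, W2, W4, W5}: P→W2 3·5=15, Q→W1 2·20=40, R→W4 2·25=50, S→W1 2·13=26, T→W4 3·7=21. Service 152; fixed 527; total 679.
Difference: |733 − 679| = 54.

Proposal Y is cheaper by 54.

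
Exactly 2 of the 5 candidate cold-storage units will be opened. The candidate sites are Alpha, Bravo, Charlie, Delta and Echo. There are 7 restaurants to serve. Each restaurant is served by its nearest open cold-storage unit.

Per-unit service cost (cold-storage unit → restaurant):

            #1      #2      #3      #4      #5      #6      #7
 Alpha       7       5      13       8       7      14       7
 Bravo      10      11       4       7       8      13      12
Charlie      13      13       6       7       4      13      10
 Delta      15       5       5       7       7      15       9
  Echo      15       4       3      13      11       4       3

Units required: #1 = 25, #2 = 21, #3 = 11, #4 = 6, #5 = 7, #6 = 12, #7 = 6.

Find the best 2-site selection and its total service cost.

With exactly 2 open, each restaurant uses its cheapest among the chosen.
{Alpha, Echo}: #1→Alpha 7·25=175, #2→Echo 4·21=84, #3→Echo 3·11=33, #4→Alpha 8·6=48, #5→Alpha 7·7=49, #6→Echo 4·12=48, #7→Echo 3·6=18. Service cost 455.
{Bravo, Echo}: service cost 531
{Charlie, Echo}: service cost 578
Among all 10 size-2 choices, {Alpha, Echo} is lowest.

Choose Alpha and Echo; total service cost 455.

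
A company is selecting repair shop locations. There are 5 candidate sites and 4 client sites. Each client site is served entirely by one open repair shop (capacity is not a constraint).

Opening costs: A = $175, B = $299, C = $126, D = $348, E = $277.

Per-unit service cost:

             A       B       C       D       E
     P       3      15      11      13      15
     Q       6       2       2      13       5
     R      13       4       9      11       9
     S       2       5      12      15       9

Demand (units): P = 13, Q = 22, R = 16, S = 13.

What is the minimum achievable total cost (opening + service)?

For any fixed open set, each client site goes to its cheapest open site; total = fixed + service.
{A, C}: P→A 3·13=39, Q→C 2·22=44, R→C 9·16=144, S→A 2·13=26. Service 253; fixed 301; total 554.
{A}: service 405 + fixed 175 = 580
{C}: P→C 11·13=143, Q→C 2·22=44, R→C 9·16=144, S→C 12·13=156. Service 487; fixed 126; total 613.
{A, B, C, D, E}: service 173 + fixed 1225 = 1398
No other subset beats 554.

Minimum total cost: 554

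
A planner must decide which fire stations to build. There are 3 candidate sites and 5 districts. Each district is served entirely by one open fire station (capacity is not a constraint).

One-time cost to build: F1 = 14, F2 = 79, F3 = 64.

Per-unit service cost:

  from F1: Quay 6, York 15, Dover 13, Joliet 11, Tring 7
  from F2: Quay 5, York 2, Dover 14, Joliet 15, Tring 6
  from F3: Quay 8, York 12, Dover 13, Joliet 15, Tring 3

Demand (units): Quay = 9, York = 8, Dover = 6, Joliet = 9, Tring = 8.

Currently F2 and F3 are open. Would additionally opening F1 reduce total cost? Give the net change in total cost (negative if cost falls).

Current service cost with {F2, F3}: 298.
Adding F1: each district re-picks its cheapest; new service cost 262, saving 36.
Extra fixed cost: 14. Net change = 14 − 36 = -22.
(Totals: 441 → 419.)

Yes — net change −22 (cost falls by 22).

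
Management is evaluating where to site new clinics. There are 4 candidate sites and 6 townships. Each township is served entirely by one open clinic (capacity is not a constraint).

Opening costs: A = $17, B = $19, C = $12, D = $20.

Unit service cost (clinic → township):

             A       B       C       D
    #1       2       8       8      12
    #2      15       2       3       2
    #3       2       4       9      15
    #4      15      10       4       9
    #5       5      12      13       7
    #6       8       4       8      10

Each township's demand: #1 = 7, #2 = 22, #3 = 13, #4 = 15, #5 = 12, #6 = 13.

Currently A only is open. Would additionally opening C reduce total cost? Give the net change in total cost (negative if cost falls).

Current service cost with {A}: 759.
Adding C: each township re-picks its cheapest; new service cost 330, saving 429.
Extra fixed cost: 12. Net change = 12 − 429 = -417.
(Totals: 776 → 359.)

Yes — net change −417 (cost falls by 417).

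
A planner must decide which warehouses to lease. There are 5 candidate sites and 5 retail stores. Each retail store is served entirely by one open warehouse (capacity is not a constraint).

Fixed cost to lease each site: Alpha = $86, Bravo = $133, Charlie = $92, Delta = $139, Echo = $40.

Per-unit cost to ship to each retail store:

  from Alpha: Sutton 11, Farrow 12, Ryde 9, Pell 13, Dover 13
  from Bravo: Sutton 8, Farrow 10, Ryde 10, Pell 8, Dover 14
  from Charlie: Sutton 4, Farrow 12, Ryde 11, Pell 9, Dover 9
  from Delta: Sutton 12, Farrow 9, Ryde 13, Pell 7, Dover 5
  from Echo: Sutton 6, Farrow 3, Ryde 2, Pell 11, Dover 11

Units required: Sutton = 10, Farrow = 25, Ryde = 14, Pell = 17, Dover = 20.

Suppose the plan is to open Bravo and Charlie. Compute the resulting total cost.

Each retail store is assigned to its cheapest site among the open ones.
{Bravo, Charlie}: Sutton→Charlie 4·10=40, Farrow→Bravo 10·25=250, Ryde→Bravo 10·14=140, Pell→Bravo 8·17=136, Dover→Charlie 9·20=180. Service 746; fixed 225; total 971.

Total cost: 971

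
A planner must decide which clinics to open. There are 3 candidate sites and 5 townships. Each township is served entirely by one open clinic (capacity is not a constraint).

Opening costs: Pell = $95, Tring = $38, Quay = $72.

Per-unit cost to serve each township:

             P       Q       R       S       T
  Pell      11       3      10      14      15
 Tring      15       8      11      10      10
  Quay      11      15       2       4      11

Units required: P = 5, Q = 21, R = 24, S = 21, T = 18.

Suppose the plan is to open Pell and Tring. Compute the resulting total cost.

Each township is assigned to its cheapest site among the open ones.
{Pell, Tring}: P→Pell 11·5=55, Q→Pell 3·21=63, R→Pell 10·24=240, S→Tring 10·21=210, T→Tring 10·18=180. Service 748; fixed 133; total 881.

Total cost: 881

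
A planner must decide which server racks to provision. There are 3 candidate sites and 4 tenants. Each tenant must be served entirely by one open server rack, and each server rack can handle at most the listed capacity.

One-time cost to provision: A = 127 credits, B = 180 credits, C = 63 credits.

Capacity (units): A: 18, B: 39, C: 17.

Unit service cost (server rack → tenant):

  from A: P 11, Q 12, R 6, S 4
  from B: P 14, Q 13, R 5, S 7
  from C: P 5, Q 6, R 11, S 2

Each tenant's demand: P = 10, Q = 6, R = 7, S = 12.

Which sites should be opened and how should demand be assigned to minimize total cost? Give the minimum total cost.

Minimum total cost: 437

Open {A, C}: P→C 5·10=50, Q→A 12·6=72, R→C 11·7=77, S→A 4·12=48.
Loads: A carries 18/18, C carries 17/17. Service 247; fixed 190; total 437.
Next best feasible plan costs 448.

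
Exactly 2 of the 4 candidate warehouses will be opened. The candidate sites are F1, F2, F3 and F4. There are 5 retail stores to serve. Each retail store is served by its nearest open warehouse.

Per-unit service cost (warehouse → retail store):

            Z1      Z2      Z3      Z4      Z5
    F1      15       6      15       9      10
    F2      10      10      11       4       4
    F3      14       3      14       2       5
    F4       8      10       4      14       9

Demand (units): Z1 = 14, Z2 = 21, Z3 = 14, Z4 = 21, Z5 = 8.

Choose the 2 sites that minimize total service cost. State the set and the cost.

With exactly 2 open, each retail store uses its cheapest among the chosen.
{F3, F4}: Z1→F4 8·14=112, Z2→F3 3·21=63, Z3→F4 4·14=56, Z4→F3 2·21=42, Z5→F3 5·8=40. Service cost 313.
{F2, F3}: service cost 431
{F2, F4}: service cost 494
Among all 6 size-2 choices, {F3, F4} is lowest.

Choose F3 and F4; total service cost 313.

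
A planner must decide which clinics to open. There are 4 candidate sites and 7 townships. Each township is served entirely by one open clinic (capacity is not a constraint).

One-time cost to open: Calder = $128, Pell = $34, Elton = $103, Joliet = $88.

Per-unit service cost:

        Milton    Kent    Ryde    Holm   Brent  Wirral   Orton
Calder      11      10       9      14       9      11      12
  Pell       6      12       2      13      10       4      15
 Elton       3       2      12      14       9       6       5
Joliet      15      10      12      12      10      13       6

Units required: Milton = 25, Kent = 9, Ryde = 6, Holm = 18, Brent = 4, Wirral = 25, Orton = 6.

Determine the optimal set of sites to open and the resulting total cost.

For any fixed open set, each township goes to its cheapest open site; total = fixed + service.
{Pell, Elton}: Milton→Elton 3·25=75, Kent→Elton 2·9=18, Ryde→Pell 2·6=12, Holm→Pell 13·18=234, Brent→Elton 9·4=36, Wirral→Pell 4·25=100, Orton→Elton 5·6=30. Service 505; fixed 137; total 642.
{Pell, Elton, Joliet}: Milton→Elton 3·25=75, Kent→Elton 2·9=18, Ryde→Pell 2·6=12, Holm→Joliet 12·18=216, Brent→Elton 9·4=36, Wirral→Pell 4·25=100, Orton→Elton 5·6=30. Service 487; fixed 225; total 712.
{Elton}: service 633 + fixed 103 = 736
{Calder, Pell, Elton, Joliet}: service 487 + fixed 353 = 840
No other subset beats 642.

Open Pell and Elton; minimum total cost 642.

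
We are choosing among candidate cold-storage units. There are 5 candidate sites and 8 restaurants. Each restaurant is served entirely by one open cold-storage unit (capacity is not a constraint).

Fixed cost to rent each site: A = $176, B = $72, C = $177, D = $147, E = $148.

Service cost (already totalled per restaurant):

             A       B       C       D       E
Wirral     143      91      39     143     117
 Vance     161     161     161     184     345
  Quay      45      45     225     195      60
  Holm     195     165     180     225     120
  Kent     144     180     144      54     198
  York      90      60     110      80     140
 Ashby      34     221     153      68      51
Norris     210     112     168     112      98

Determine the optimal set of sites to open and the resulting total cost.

Open B and D; minimum total cost 975.

For any fixed open set, each restaurant goes to its cheapest open site; total = fixed + service.
{B, D}: Wirral→B 91, Vance→B 161, Quay→B 45, Holm→B 165, Kent→D 54, York→B 60, Ashby→D 68, Norris→B 112. Service 756; fixed 219; total 975.
{B, E}: Wirral→B 91, Vance→B 161, Quay→B 45, Holm→E 120, Kent→B 180, York→B 60, Ashby→E 51, Norris→E 98. Service 806; fixed 220; total 1026.
{B, D, E}: service 680 + fixed 367 = 1047
{A, B, C, D, E}: service 611 + fixed 720 = 1331
No other subset beats 975.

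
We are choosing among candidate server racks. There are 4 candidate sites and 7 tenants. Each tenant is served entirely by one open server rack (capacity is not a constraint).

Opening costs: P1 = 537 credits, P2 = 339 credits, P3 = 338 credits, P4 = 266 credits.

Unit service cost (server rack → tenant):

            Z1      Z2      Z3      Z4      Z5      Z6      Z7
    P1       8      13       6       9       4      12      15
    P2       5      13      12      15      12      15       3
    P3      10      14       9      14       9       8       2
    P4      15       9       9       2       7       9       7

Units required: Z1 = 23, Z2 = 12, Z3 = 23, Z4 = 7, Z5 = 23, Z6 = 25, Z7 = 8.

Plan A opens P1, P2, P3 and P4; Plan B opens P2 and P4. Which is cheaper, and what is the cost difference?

Plan A: {P1, P2, P3, P4}: Z1→P2 5·23=115, Z2→P4 9·12=108, Z3→P1 6·23=138, Z4→P4 2·7=14, Z5→P1 4·23=92, Z6→P3 8·25=200, Z7→P3 2·8=16. Service 683; fixed 1480; total 2163.
Plan B: {P2, P4}: Z1→P2 5·23=115, Z2→P4 9·12=108, Z3→P4 9·23=207, Z4→P4 2·7=14, Z5→P4 7·23=161, Z6→P4 9·25=225, Z7→P2 3·8=24. Service 854; fixed 605; total 1459.
Difference: |2163 − 1459| = 704.

Plan B is cheaper by 704.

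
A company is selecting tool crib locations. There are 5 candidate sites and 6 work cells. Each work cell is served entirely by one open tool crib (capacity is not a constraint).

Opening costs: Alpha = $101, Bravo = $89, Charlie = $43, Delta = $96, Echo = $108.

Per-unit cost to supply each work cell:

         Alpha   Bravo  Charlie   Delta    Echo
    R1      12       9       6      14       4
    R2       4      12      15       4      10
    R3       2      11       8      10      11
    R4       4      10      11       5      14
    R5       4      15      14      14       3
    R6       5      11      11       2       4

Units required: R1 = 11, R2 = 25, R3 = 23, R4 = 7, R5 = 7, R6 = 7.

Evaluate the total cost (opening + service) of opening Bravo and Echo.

Total cost: 863

Each work cell is assigned to its cheapest site among the open ones.
{Bravo, Echo}: R1→Echo 4·11=44, R2→Echo 10·25=250, R3→Bravo 11·23=253, R4→Bravo 10·7=70, R5→Echo 3·7=21, R6→Echo 4·7=28. Service 666; fixed 197; total 863.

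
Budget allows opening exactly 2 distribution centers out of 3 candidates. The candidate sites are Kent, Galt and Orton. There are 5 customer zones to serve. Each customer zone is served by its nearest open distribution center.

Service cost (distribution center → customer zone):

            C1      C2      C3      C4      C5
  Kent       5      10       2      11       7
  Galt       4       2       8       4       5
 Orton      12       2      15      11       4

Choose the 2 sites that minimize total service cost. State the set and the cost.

With exactly 2 open, each customer zone uses its cheapest among the chosen.
{Kent, Galt}: C1→Galt 4, C2→Galt 2, C3→Kent 2, C4→Galt 4, C5→Galt 5. Service cost 17.
{Galt, Orton}: service cost 22
{Kent, Orton}: service cost 24
Among all 3 size-2 choices, {Kent, Galt} is lowest.

Choose Kent and Galt; total service cost 17.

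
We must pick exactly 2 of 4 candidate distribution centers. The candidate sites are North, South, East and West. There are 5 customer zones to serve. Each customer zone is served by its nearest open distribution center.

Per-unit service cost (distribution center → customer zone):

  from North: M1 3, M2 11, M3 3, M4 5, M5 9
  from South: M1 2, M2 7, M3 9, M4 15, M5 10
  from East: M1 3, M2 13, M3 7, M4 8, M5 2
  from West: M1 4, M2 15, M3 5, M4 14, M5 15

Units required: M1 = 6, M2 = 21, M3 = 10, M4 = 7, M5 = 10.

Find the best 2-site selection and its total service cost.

Choose South and East; total service cost 305.

With exactly 2 open, each customer zone uses its cheapest among the chosen.
{South, East}: M1→South 2·6=12, M2→South 7·21=147, M3→East 7·10=70, M4→East 8·7=56, M5→East 2·10=20. Service cost 305.
{North, South}: service cost 314
{North, East}: service cost 334
Among all 6 size-2 choices, {South, East} is lowest.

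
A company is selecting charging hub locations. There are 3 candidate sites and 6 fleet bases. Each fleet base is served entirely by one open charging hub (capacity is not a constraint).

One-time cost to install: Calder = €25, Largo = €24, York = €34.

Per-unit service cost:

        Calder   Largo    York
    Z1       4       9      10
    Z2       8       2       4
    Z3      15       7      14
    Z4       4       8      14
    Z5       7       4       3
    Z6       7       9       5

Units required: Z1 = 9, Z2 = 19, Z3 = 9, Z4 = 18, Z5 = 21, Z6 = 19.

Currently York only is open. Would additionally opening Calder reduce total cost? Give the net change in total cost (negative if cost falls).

Current service cost with {York}: 702.
Adding Calder: each fleet base re-picks its cheapest; new service cost 468, saving 234.
Extra fixed cost: 25. Net change = 25 − 234 = -209.
(Totals: 736 → 527.)

Yes — net change −209 (cost falls by 209).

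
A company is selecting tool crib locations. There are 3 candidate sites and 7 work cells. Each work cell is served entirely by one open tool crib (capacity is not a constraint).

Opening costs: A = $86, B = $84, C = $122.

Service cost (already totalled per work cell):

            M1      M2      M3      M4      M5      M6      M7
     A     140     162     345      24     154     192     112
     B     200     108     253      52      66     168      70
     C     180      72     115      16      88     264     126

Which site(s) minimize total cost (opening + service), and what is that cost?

For any fixed open set, each work cell goes to its cheapest open site; total = fixed + service.
{B, C}: M1→C 180, M2→C 72, M3→C 115, M4→C 16, M5→B 66, M6→B 168, M7→B 70. Service 687; fixed 206; total 893.
{A, B, C}: M1→A 140, M2→C 72, M3→C 115, M4→C 16, M5→B 66, M6→B 168, M7→B 70. Service 647; fixed 292; total 939.
{A, C}: M1→A 140, M2→C 72, M3→C 115, M4→C 16, M5→C 88, M6→A 192, M7→A 112. Service 735; fixed 208; total 943.
{B}: service 917 + fixed 84 = 1001
No other subset beats 893.

Open B and C; minimum total cost 893.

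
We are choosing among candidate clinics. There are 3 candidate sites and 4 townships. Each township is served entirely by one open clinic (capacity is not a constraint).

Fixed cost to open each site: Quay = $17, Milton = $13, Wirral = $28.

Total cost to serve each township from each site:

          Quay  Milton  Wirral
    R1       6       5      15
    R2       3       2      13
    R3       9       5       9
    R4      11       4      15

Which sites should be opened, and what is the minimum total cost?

For any fixed open set, each township goes to its cheapest open site; total = fixed + service.
{Milton}: R1→Milton 5, R2→Milton 2, R3→Milton 5, R4→Milton 4. Service 16; fixed 13; total 29.
{Quay}: service 29 + fixed 17 = 46
{Quay, Milton}: service 16 + fixed 30 = 46
{Quay, Milton, Wirral}: service 16 + fixed 58 = 74
No other subset beats 29.

Open Milton only; minimum total cost 29.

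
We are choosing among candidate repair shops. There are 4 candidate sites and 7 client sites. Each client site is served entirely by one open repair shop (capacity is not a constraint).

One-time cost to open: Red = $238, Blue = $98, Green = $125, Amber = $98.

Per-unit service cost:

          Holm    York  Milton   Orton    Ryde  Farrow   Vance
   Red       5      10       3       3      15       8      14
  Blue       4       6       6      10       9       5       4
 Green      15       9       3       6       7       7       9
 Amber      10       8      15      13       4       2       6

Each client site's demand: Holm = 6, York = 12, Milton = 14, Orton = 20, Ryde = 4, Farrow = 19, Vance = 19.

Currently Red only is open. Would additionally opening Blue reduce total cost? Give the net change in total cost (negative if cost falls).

Current service cost with {Red}: 730.
Adding Blue: each client site re-picks its cheapest; new service cost 405, saving 325.
Extra fixed cost: 98. Net change = 98 − 325 = -227.
(Totals: 968 → 741.)

Yes — net change −227 (cost falls by 227).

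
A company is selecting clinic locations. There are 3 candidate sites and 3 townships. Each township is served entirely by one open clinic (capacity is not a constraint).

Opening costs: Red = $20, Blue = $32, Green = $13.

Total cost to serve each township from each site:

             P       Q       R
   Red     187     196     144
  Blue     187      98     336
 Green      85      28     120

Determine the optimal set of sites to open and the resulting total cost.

For any fixed open set, each township goes to its cheapest open site; total = fixed + service.
{Green}: P→Green 85, Q→Green 28, R→Green 120. Service 233; fixed 13; total 246.
{Red, Green}: P→Green 85, Q→Green 28, R→Green 120. Service 233; fixed 33; total 266.
{Blue, Green}: P→Green 85, Q→Green 28, R→Green 120. Service 233; fixed 45; total 278.
{Red, Blue, Green}: P→Green 85, Q→Green 28, R→Green 120. Service 233; fixed 65; total 298.
No other subset beats 246.

Open Green only; minimum total cost 246.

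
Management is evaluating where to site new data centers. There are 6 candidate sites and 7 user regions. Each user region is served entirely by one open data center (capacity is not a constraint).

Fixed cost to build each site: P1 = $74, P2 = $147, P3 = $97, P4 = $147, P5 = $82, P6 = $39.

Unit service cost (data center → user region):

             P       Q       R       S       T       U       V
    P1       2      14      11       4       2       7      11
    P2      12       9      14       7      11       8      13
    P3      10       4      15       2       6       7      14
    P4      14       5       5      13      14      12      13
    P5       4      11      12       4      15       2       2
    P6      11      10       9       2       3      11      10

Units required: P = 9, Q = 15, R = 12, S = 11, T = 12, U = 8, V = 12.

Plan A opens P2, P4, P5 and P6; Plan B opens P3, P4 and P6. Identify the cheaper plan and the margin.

Plan A: {P2, P4, P5, P6}: P→P5 4·9=36, Q→P4 5·15=75, R→P4 5·12=60, S→P6 2·11=22, T→P6 3·12=36, U→P5 2·8=16, V→P5 2·12=24. Service 269; fixed 415; total 684.
Plan B: {P3, P4, P6}: P→P3 10·9=90, Q→P3 4·15=60, R→P4 5·12=60, S→P3 2·11=22, T→P6 3·12=36, U→P3 7·8=56, V→P6 10·12=120. Service 444; fixed 283; total 727.
Difference: |684 − 727| = 43.

Plan A is cheaper by 43.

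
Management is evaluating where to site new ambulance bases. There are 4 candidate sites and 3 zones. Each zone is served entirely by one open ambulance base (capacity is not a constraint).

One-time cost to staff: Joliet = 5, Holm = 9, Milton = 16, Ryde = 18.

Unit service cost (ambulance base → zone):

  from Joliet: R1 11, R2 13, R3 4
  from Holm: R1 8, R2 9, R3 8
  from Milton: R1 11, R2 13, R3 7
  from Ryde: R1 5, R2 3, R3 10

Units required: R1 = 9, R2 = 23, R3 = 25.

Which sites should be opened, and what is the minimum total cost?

For any fixed open set, each zone goes to its cheapest open site; total = fixed + service.
{Joliet, Ryde}: R1→Ryde 5·9=45, R2→Ryde 3·23=69, R3→Joliet 4·25=100. Service 214; fixed 23; total 237.
{Joliet, Holm, Ryde}: R1→Ryde 5·9=45, R2→Ryde 3·23=69, R3→Joliet 4·25=100. Service 214; fixed 32; total 246.
{Joliet, Milton, Ryde}: service 214 + fixed 39 = 253
{Joliet, Holm, Milton, Ryde}: R1→Ryde 5·9=45, R2→Ryde 3·23=69, R3→Joliet 4·25=100. Service 214; fixed 48; total 262.
No other subset beats 237.

Open Joliet and Ryde; minimum total cost 237.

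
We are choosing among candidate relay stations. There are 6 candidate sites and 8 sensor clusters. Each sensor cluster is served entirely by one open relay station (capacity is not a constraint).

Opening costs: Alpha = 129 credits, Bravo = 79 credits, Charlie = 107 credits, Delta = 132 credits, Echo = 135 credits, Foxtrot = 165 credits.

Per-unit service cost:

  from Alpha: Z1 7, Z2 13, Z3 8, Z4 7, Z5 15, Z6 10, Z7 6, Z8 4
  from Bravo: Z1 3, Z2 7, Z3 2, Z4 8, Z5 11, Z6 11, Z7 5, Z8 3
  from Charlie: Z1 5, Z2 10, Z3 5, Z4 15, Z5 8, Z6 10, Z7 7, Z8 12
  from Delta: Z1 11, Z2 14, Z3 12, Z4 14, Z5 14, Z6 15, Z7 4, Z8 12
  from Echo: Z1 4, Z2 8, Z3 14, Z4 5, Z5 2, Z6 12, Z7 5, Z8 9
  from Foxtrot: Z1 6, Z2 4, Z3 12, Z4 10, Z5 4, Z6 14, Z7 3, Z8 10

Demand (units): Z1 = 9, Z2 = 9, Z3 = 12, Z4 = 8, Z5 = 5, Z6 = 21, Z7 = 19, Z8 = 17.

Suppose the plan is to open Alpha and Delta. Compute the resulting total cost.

Each sensor cluster is assigned to its cheapest site among the open ones.
{Alpha, Delta}: Z1→Alpha 7·9=63, Z2→Alpha 13·9=117, Z3→Alpha 8·12=96, Z4→Alpha 7·8=56, Z5→Delta 14·5=70, Z6→Alpha 10·21=210, Z7→Delta 4·19=76, Z8→Alpha 4·17=68. Service 756; fixed 261; total 1017.

Total cost: 1017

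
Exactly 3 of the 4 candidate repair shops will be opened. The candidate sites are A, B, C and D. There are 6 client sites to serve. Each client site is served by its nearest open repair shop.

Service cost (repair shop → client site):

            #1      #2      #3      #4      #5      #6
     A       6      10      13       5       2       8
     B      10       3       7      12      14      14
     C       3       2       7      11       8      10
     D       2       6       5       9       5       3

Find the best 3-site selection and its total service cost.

Choose A, C and D; total service cost 19.

With exactly 3 open, each client site uses its cheapest among the chosen.
{A, C, D}: #1→D 2, #2→C 2, #3→D 5, #4→A 5, #5→A 2, #6→D 3. Service cost 19.
{A, B, D}: service cost 20
{B, C, D}: service cost 26
Among all 4 size-3 choices, {A, C, D} is lowest.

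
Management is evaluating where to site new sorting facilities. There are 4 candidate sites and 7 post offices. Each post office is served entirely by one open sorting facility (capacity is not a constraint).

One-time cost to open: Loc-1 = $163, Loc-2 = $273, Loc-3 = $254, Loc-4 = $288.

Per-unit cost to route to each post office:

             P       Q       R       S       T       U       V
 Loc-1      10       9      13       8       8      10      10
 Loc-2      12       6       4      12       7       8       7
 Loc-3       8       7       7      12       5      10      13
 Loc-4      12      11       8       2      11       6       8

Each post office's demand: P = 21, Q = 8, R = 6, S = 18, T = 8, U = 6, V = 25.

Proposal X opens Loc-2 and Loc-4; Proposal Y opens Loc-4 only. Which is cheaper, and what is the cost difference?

Proposal X: {Loc-2, Loc-4}: P→Loc-2 12·21=252, Q→Loc-2 6·8=48, R→Loc-2 4·6=24, S→Loc-4 2·18=36, T→Loc-2 7·8=56, U→Loc-4 6·6=36, V→Loc-2 7·25=175. Service 627; fixed 561; total 1188.
Proposal Y: {Loc-4}: P→Loc-4 12·21=252, Q→Loc-4 11·8=88, R→Loc-4 8·6=48, S→Loc-4 2·18=36, T→Loc-4 11·8=88, U→Loc-4 6·6=36, V→Loc-4 8·25=200. Service 748; fixed 288; total 1036.
Difference: |1188 − 1036| = 152.

Proposal Y is cheaper by 152.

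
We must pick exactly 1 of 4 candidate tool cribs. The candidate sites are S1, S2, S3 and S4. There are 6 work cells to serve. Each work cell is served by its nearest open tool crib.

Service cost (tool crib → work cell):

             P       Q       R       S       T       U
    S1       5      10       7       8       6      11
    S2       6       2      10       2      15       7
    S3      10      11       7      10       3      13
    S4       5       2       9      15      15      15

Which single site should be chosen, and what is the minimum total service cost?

Choose S2 only; total service cost 42.

With exactly 1 open, each work cell uses its cheapest among the chosen.
{S2}: P→S2 6, Q→S2 2, R→S2 10, S→S2 2, T→S2 15, U→S2 7. Service cost 42.
{S1}: service cost 47
{S3}: service cost 54
Among all 4 size-1 choices, {S2} is lowest.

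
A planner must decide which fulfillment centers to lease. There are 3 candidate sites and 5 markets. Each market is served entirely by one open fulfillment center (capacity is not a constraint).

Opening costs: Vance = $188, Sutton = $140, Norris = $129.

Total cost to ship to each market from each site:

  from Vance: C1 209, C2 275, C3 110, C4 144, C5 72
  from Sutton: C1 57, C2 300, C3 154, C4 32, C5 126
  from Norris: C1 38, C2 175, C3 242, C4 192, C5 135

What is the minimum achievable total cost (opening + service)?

For any fixed open set, each market goes to its cheapest open site; total = fixed + service.
{Sutton, Norris}: C1→Norris 38, C2→Norris 175, C3→Sutton 154, C4→Sutton 32, C5→Sutton 126. Service 525; fixed 269; total 794.
{Sutton}: service 669 + fixed 140 = 809
{Vance, Norris}: service 539 + fixed 317 = 856
{Vance, Sutton, Norris}: service 427 + fixed 457 = 884
No other subset beats 794.

Minimum total cost: 794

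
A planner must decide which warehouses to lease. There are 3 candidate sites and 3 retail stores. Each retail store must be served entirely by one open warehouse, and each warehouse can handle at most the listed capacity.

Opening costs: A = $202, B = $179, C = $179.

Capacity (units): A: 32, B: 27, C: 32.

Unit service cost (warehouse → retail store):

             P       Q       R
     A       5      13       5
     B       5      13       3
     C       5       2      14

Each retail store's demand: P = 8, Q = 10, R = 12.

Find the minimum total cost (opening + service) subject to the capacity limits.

Minimum total cost: 407

Open {C}: P→C 5·8=40, Q→C 2·10=20, R→C 14·12=168.
Loads: C carries 30/32. Service 228; fixed 179; total 407.
Next best feasible plan costs 432.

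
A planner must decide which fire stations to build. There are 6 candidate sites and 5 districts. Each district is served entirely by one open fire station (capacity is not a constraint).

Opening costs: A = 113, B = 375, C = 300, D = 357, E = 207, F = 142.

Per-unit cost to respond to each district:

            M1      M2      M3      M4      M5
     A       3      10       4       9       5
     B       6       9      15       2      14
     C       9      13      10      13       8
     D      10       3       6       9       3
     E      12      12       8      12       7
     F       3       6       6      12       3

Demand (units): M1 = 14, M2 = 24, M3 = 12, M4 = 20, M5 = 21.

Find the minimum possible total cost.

Minimum total cost: 703

For any fixed open set, each district goes to its cheapest open site; total = fixed + service.
{F}: M1→F 3·14=42, M2→F 6·24=144, M3→F 6·12=72, M4→F 12·20=240, M5→F 3·21=63. Service 561; fixed 142; total 703.
{A}: M1→A 3·14=42, M2→A 10·24=240, M3→A 4·12=48, M4→A 9·20=180, M5→A 5·21=105. Service 615; fixed 113; total 728.
{A, F}: service 477 + fixed 255 = 732
{A, B, C, D, E, F}: M1→A 3·14=42, M2→D 3·24=72, M3→A 4·12=48, M4→B 2·20=40, M5→D 3·21=63. Service 265; fixed 1494; total 1759.
No other subset beats 703.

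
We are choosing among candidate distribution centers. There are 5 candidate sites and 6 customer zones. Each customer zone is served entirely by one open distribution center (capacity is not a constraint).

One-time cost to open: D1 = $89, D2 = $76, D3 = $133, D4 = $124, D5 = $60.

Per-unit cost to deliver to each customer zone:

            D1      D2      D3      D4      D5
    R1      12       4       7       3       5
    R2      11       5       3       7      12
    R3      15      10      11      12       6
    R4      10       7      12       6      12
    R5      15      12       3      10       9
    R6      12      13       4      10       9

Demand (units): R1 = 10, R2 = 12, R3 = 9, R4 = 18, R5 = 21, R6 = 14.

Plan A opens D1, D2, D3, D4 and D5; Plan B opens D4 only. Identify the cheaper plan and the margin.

Plan A: {D1, D2, D3, D4, D5}: R1→D4 3·10=30, R2→D3 3·12=36, R3→D5 6·9=54, R4→D4 6·18=108, R5→D3 3·21=63, R6→D3 4·14=56. Service 347; fixed 482; total 829.
Plan B: {D4}: R1→D4 3·10=30, R2→D4 7·12=84, R3→D4 12·9=108, R4→D4 6·18=108, R5→D4 10·21=210, R6→D4 10·14=140. Service 680; fixed 124; total 804.
Difference: |829 − 804| = 25.

Plan B is cheaper by 25.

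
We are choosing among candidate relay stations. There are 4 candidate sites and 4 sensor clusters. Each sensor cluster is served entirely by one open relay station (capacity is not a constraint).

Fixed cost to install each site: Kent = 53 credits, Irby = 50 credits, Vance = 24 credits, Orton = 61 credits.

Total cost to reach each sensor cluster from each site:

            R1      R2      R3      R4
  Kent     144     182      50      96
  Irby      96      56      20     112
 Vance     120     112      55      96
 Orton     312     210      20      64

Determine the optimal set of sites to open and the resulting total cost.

For any fixed open set, each sensor cluster goes to its cheapest open site; total = fixed + service.
{Irby}: R1→Irby 96, R2→Irby 56, R3→Irby 20, R4→Irby 112. Service 284; fixed 50; total 334.
{Irby, Vance}: R1→Irby 96, R2→Irby 56, R3→Irby 20, R4→Vance 96. Service 268; fixed 74; total 342.
{Irby, Orton}: service 236 + fixed 111 = 347
{Kent, Irby, Vance, Orton}: service 236 + fixed 188 = 424
(All 15 nonempty subsets were checked; Irby only is lowest.)

Open Irby only; minimum total cost 334.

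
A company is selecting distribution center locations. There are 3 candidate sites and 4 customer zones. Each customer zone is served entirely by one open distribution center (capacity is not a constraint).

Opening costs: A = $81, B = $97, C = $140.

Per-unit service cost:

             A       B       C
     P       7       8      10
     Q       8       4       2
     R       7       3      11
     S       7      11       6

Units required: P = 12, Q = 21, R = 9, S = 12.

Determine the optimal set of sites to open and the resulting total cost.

Open B only; minimum total cost 436.

For any fixed open set, each customer zone goes to its cheapest open site; total = fixed + service.
{B}: P→B 8·12=96, Q→B 4·21=84, R→B 3·9=27, S→B 11·12=132. Service 339; fixed 97; total 436.
{A, B}: P→A 7·12=84, Q→B 4·21=84, R→B 3·9=27, S→A 7·12=84. Service 279; fixed 178; total 457.
{C}: service 333 + fixed 140 = 473
{A, B, C}: service 225 + fixed 318 = 543
No other subset beats 436.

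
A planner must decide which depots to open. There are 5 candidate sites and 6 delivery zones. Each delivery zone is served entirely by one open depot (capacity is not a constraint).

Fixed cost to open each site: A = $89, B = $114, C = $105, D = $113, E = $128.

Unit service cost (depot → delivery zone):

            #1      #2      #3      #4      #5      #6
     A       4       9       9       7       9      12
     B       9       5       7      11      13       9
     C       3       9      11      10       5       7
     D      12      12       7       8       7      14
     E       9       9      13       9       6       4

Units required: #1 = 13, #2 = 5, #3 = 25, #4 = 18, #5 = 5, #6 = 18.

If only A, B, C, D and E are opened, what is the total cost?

Total cost: 1011

Each delivery zone is assigned to its cheapest site among the open ones.
{A, B, C, D, E}: #1→C 3·13=39, #2→B 5·5=25, #3→B 7·25=175, #4→A 7·18=126, #5→C 5·5=25, #6→E 4·18=72. Service 462; fixed 549; total 1011.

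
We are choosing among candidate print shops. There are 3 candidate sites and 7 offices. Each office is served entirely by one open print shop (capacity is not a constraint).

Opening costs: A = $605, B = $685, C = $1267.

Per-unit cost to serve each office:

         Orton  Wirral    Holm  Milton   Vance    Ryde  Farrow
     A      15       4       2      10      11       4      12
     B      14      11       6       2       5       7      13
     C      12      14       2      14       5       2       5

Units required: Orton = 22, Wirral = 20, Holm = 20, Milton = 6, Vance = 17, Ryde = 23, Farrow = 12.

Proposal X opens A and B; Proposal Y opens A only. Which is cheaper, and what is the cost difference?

Proposal X: {A, B}: Orton→B 14·22=308, Wirral→A 4·20=80, Holm→A 2·20=40, Milton→B 2·6=12, Vance→B 5·17=85, Ryde→A 4·23=92, Farrow→A 12·12=144. Service 761; fixed 1290; total 2051.
Proposal Y: {A}: Orton→A 15·22=330, Wirral→A 4·20=80, Holm→A 2·20=40, Milton→A 10·6=60, Vance→A 11·17=187, Ryde→A 4·23=92, Farrow→A 12·12=144. Service 933; fixed 605; total 1538.
Difference: |2051 − 1538| = 513.

Proposal Y is cheaper by 513.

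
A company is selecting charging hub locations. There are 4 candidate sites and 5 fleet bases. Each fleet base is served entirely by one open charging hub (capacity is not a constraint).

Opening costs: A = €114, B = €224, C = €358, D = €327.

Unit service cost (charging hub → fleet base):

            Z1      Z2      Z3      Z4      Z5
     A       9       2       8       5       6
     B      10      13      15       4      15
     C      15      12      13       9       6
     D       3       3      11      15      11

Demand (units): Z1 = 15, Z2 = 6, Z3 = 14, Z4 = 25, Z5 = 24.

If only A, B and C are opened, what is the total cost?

Each fleet base is assigned to its cheapest site among the open ones.
{A, B, C}: Z1→A 9·15=135, Z2→A 2·6=12, Z3→A 8·14=112, Z4→B 4·25=100, Z5→A 6·24=144. Service 503; fixed 696; total 1199.

Total cost: 1199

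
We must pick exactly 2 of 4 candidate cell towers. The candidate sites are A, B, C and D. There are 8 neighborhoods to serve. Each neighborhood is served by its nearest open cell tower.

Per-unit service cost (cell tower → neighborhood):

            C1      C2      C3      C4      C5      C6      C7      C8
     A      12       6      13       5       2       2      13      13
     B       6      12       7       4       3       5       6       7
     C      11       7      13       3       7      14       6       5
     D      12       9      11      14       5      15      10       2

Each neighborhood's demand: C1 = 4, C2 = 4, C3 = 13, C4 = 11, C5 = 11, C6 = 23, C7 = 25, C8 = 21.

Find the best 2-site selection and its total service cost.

With exactly 2 open, each neighborhood uses its cheapest among the chosen.
{B, D}: C1→B 6·4=24, C2→D 9·4=36, C3→B 7·13=91, C4→B 4·11=44, C5→B 3·11=33, C6→B 5·23=115, C7→B 6·25=150, C8→D 2·21=42. Service cost 535.
{A, B}: service cost 548
{B, C}: service cost 579
Among all 6 size-2 choices, {B, D} is lowest.

Choose B and D; total service cost 535.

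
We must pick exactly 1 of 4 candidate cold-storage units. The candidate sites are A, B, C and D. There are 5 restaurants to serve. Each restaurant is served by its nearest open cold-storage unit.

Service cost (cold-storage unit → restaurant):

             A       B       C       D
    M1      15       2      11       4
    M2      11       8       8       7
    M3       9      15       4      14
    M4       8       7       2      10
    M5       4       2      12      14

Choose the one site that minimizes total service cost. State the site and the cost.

Choose B only; total service cost 34.

With exactly 1 open, each restaurant uses its cheapest among the chosen.
{B}: M1→B 2, M2→B 8, M3→B 15, M4→B 7, M5→B 2. Service cost 34.
{C}: service cost 37
{A}: service cost 47
Among all 4 size-1 choices, {B} is lowest.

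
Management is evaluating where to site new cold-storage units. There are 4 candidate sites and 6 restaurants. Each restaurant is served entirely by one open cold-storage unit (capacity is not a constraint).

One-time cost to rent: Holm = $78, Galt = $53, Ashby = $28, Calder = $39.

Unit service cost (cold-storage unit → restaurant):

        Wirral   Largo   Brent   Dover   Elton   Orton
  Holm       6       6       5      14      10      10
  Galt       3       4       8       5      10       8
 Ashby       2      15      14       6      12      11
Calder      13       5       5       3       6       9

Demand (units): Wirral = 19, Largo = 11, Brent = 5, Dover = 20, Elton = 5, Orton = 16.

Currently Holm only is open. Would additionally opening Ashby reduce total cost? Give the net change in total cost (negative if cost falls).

Current service cost with {Holm}: 695.
Adding Ashby: each restaurant re-picks its cheapest; new service cost 459, saving 236.
Extra fixed cost: 28. Net change = 28 − 236 = -208.
(Totals: 773 → 565.)

Yes — net change −208 (cost falls by 208).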